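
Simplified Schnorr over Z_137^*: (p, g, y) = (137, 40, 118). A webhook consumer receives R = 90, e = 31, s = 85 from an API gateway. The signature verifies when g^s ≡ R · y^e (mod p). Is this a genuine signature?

g^s mod p:
40^2 = 1600 ≡ 93
40^4 ≡ 93^2 = 8649 ≡ 18
40^8 ≡ 18^2 = 324 ≡ 50
40^16 ≡ 50^2 = 2500 ≡ 34
40^32 ≡ 34^2 = 1156 ≡ 60
40^64 ≡ 60^2 = 3600 ≡ 38
85 = 64 + 16 + 4 + 1, so 40^85 ≡ 38·34·18·40 ≡ 10 (mod 137)
R · y^e mod p:
118^2 = 13924 ≡ 87
118^4 ≡ 87^2 = 7569 ≡ 34
118^8 ≡ 34^2 = 1156 ≡ 60
118^16 ≡ 60^2 = 3600 ≡ 38
31 = 16 + 8 + 4 + 2 + 1, so 118^31 ≡ 38·60·34·87·118 ≡ 61 (mod 137)
90·61 = 5490 ≡ 10 (mod 137)
10 ≡ 10 (mod 137); signature holds.

genuine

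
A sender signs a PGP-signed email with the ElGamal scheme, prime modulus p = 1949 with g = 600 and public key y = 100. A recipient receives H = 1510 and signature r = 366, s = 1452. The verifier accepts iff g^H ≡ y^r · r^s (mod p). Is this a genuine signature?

Left side g^H mod p:
Squares mod 1949: 600^1≡600, 600^2≡1384, 600^4≡1538, 600^8≡1307, 600^16≡925, 600^32≡14, 600^64≡196, 600^128≡1385, 600^256≡409, 600^512≡1616, 600^1024≡1745
1510 = 1024 + 256 + 128 + 64 + 32 + 4 + 2, so 600^1510 ≡ 1745·409·1385·196·14·1538·1384 ≡ 663 (mod 1949)
Right side y^r · r^s mod p:
Squares mod 1949: 100^1≡100, 100^2≡255, 100^4≡708, 100^8≡371, 100^16≡1211, 100^32≡873, 100^64≡70, 100^128≡1002, 100^256≡269
366 = 256 + 64 + 32 + 8 + 4 + 2, so 100^366 ≡ 269·70·873·371·708·255 ≡ 1367 (mod 1949)
Squares mod 1949: 366^1≡366, 366^2≡1424, 366^4≡816, 366^8≡1247, 366^16≡1656, 366^32≡93, 366^64≡853, 366^128≡632, 366^256≡1828, 366^512≡998, 366^1024≡65
1452 = 1024 + 256 + 128 + 32 + 8 + 4, so 366^1452 ≡ 65·1828·632·93·1247·816 ≡ 29 (mod 1949)
1367·29 = 39643 ≡ 663 (mod 1949)
663 ≡ 663 (mod 1949), so the signature is genuine.

genuine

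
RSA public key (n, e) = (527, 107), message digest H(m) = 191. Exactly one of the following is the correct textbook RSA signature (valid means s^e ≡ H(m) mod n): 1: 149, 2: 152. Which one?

1

Candidate 1: Squares mod 527: 149^1≡149, 149^2≡67, 149^4≡273, 149^8≡222, 149^16≡273, 149^32≡222, 149^64≡273; 107 = 64 + 32 + 8 + 2 + 1, so 149^107 ≡ 273·222·222·67·149 ≡ 191 (mod 527)
  → matches H(m) = 191
Candidate 2: Squares mod 527: 152^1≡152, 152^2≡443, 152^4≡205, 152^8≡392, 152^16≡307, 152^32≡443, 152^64≡205; 107 = 64 + 32 + 8 + 2 + 1, so 152^107 ≡ 205·443·392·443·152 ≡ 288 (mod 527)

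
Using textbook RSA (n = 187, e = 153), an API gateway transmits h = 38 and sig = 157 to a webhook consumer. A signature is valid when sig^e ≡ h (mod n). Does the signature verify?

Squares mod 187: sig^1≡157, sig^2≡152, sig^4≡103, sig^8≡137, sig^16≡69, sig^32≡86, sig^64≡103, sig^128≡137
153 = 128 + 16 + 8 + 1, so sig^153 ≡ 137·69·137·157 ≡ 38 (mod 187)
38 = h, so the signature checks out.

verifies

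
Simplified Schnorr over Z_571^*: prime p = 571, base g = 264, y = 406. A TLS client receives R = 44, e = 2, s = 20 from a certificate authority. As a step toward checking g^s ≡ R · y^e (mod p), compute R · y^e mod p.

513

Squares mod 571: 406^1≡406, 406^2≡388
406^2 ≡ 388 (mod 571)
R · y^e ≡ 44·388 = 17072 ≡ 513 (mod 571)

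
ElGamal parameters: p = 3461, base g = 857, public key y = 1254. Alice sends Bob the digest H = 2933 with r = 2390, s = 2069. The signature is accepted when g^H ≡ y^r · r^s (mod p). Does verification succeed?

fails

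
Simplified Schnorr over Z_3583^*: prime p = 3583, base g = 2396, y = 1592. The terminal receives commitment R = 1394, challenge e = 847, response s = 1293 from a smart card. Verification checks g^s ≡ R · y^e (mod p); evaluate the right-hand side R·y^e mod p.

1999

1592^847 mod 3583 = 991
R · y^e ≡ 1394·991 = 1381454 ≡ 1999 (mod 3583)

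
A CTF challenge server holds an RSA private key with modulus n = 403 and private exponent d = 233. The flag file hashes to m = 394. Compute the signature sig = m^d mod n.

127

m^2 ≡ 394^2 = 155236 ≡ 81
m^4 ≡ 81^2 = 6561 ≡ 113
m^8 ≡ 113^2 = 12769 ≡ 276
m^16 ≡ 276^2 = 76176 ≡ 9
m^32 ≡ 9^2 = 81
m^64 ≡ 81^2 = 6561 ≡ 113
m^128 ≡ 113^2 = 12769 ≡ 276
233 = 128 + 64 + 32 + 8 + 1, so m^233 ≡ 276·113·81·276·394 ≡ 127 (mod 403)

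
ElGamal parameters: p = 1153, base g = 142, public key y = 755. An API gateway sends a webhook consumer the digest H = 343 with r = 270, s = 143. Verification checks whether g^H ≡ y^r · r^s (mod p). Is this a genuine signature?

genuine

Left side g^H mod p:
Squares mod 1153: 142^1≡142, 142^2≡563, 142^4≡1047, 142^8≡859, 142^16≡1114, 142^32≡368, 142^64≡523, 142^128≡268, 142^256≡338
343 = 256 + 64 + 16 + 4 + 2 + 1, so 142^343 ≡ 338·523·1114·1047·563·142 ≡ 209 (mod 1153)
Right side y^r · r^s mod p:
Squares mod 1153: 755^1≡755, 755^2≡443, 755^4≡239, 755^8≡624, 755^16≡815, 755^32≡97, 755^64≡185, 755^128≡788, 755^256≡630
270 = 256 + 8 + 4 + 2, so 755^270 ≡ 630·624·239·443 ≡ 170 (mod 1153)
Squares mod 1153: 270^1≡270, 270^2≡261, 270^4≡94, 270^8≡765, 270^16≡654, 270^32≡1106, 270^64≡1056, 270^128≡185
143 = 128 + 8 + 4 + 2 + 1, so 270^143 ≡ 185·765·94·261·270 ≡ 320 (mod 1153)
170·320 = 54400 ≡ 209 (mod 1153)
209 ≡ 209 (mod 1153), so the signature is genuine.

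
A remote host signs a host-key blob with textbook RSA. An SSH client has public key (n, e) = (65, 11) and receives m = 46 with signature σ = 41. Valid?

σ^2 ≡ 41^2 = 1681 ≡ 56
σ^4 ≡ 56^2 = 3136 ≡ 16
σ^8 ≡ 16^2 = 256 ≡ 61
11 = 8 + 2 + 1, so σ^11 ≡ 61·56·41 ≡ 46 (mod 65)
Since 46 equals the digest 46, verification succeeds.

yes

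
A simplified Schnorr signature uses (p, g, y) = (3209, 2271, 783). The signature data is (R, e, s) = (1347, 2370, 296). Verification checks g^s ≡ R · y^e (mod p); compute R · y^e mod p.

2871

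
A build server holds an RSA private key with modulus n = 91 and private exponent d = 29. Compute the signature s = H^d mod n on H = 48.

55

H^2 ≡ 48^2 = 2304 ≡ 29
H^4 ≡ 29^2 = 841 ≡ 22
H^8 ≡ 22^2 = 484 ≡ 29
H^16 ≡ 29^2 = 841 ≡ 22
29 = 16 + 8 + 4 + 1, so H^29 ≡ 22·29·22·48 ≡ 55 (mod 91)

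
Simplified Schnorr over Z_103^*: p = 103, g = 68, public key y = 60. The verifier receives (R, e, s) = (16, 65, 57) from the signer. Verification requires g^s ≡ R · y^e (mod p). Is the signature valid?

g^s mod p:
68^2 = 4624 ≡ 92
68^4 ≡ 92^2 = 8464 ≡ 18
68^8 ≡ 18^2 = 324 ≡ 15
68^16 ≡ 15^2 = 225 ≡ 19
68^32 ≡ 19^2 = 361 ≡ 52
57 = 32 + 16 + 8 + 1, so 68^57 ≡ 52·19·15·68 ≡ 8 (mod 103)
R · y^e mod p:
60^2 = 3600 ≡ 98
60^4 ≡ 98^2 = 9604 ≡ 25
60^8 ≡ 25^2 = 625 ≡ 7
60^16 ≡ 7^2 = 49
60^32 ≡ 49^2 = 2401 ≡ 32
60^64 ≡ 32^2 = 1024 ≡ 97
65 = 64 + 1, so 60^65 ≡ 97·60 ≡ 52 (mod 103)
16·52 = 832 ≡ 8 (mod 103)
8 ≡ 8 (mod 103); signature holds.

valid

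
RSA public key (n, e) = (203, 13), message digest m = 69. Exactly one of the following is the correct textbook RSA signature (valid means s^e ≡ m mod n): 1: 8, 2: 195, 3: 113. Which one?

2

Candidate 1: Squares mod 203: 8^1≡8, 8^2≡64, 8^4≡36, 8^8≡78; 13 = 8 + 4 + 1, so 8^13 ≡ 78·36·8 ≡ 134 (mod 203)
Candidate 2: Squares mod 203: 195^1≡195, 195^2≡64, 195^4≡36, 195^8≡78; 13 = 8 + 4 + 1, so 195^13 ≡ 78·36·195 ≡ 69 (mod 203)
  → matches m = 69
Candidate 3: Squares mod 203: 113^1≡113, 113^2≡183, 113^4≡197, 113^8≡36; 13 = 8 + 4 + 1, so 113^13 ≡ 36·197·113 ≡ 155 (mod 203)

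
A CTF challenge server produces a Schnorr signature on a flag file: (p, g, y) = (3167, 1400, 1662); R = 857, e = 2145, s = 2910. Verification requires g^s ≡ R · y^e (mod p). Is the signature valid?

g^s mod p:
1400^2910 mod 3167 = 2793
R · y^e mod p:
1662^2145 mod 3167 = 3137
857·3137 = 2688409 ≡ 2793 (mod 3167)
2793 ≡ 2793 (mod 3167); signature holds.

valid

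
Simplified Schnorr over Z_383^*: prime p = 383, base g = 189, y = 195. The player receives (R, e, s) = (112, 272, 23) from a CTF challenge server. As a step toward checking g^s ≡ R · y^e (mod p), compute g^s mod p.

144

189^23 mod 383 = 144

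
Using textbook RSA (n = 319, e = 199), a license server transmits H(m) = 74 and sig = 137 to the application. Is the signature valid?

invalid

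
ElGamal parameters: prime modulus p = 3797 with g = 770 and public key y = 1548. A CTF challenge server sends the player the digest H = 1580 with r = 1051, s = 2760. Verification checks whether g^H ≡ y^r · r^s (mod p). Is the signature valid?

Left side g^H mod p:
Squares mod 3797: 770^1≡770, 770^2≡568, 770^4≡3676, 770^8≡3250, 770^16≡3043, 770^32≡2763, 770^64≡2199, 770^128≡2020, 770^256≡2422, 770^512≡3516, 770^1024≡3021
1580 = 1024 + 512 + 32 + 8 + 4, so 770^1580 ≡ 3021·3516·2763·3250·3676 ≡ 1693 (mod 3797)
Right side y^r · r^s mod p:
Squares mod 3797: 1548^1≡1548, 1548^2≡397, 1548^4≡1932, 1548^8≡173, 1548^16≡3350, 1548^32≡2365, 1548^64≡244, 1548^128≡2581, 1548^256≡1623, 1548^512≡2808, 1548^1024≡2292
1051 = 1024 + 16 + 8 + 2 + 1, so 1548^1051 ≡ 2292·3350·173·397·1548 ≡ 2957 (mod 3797)
Squares mod 3797: 1051^1≡1051, 1051^2≡3471, 1051^4≡3757, 1051^8≡1600, 1051^16≡822, 1051^32≡3615, 1051^64≡2748, 1051^128≡3068, 1051^256≡3658, 1051^512≡336, 1051^1024≡2783, 1051^2048≡3006
2760 = 2048 + 512 + 128 + 64 + 8, so 1051^2760 ≡ 3006·336·3068·2748·1600 ≡ 2570 (mod 3797)
2957·2570 = 7599490 ≡ 1693 (mod 3797)
1693 ≡ 1693 (mod 3797), so the signature is genuine.

valid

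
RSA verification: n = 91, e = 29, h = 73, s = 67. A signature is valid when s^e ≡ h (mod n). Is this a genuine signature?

Squares mod 91: s^1≡67, s^2≡30, s^4≡81, s^8≡9, s^16≡81
29 = 16 + 8 + 4 + 1, so s^29 ≡ 81·9·81·67 ≡ 58 (mod 91)
s^29 mod 91 = 58, but h = 73.

forged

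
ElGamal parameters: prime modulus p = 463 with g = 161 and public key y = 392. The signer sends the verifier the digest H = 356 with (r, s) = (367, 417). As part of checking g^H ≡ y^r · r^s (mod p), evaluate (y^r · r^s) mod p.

124

Squares mod 463: 392^1≡392, 392^2≡411, 392^4≡389, 392^8≡383, 392^16≡381, 392^32≡242, 392^64≡226, 392^128≡146, 392^256≡18
367 = 256 + 64 + 32 + 8 + 4 + 2 + 1, so 392^367 ≡ 18·226·242·383·389·411·392 ≡ 358 (mod 463)
Squares mod 463: 367^1≡367, 367^2≡419, 367^4≡84, 367^8≡111, 367^16≡283, 367^32≡453, 367^64≡100, 367^128≡277, 367^256≡334
417 = 256 + 128 + 32 + 1, so 367^417 ≡ 334·277·453·367 ≡ 453 (mod 463)
y^r · r^s ≡ 358·453 = 162174 ≡ 124 (mod 463)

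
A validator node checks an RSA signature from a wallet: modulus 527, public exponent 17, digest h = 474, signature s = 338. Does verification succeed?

passes

Squares mod 527: s^1≡338, s^2≡412, s^4≡50, s^8≡392, s^16≡307
17 = 16 + 1, so s^17 ≡ 307·338 ≡ 474 (mod 527)
s^17 mod 527 = 474 matches h.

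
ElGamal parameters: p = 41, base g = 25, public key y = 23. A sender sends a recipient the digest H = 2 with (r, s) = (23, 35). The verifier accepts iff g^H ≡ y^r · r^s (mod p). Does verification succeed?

passes

Left side g^H mod p:
25^2 = 625 ≡ 10
Right side y^r · r^s mod p:
23^2 = 529 ≡ 37
23^4 ≡ 37^2 = 1369 ≡ 16
23^8 ≡ 16^2 = 256 ≡ 10
23^16 ≡ 10^2 = 100 ≡ 18
23 = 16 + 4 + 2 + 1, so 23^23 ≡ 18·16·37·23 ≡ 31 (mod 41)
23^2 = 529 ≡ 37
23^4 ≡ 37^2 = 1369 ≡ 16
23^8 ≡ 16^2 = 256 ≡ 10
23^16 ≡ 10^2 = 100 ≡ 18
23^32 ≡ 18^2 = 324 ≡ 37
35 = 32 + 2 + 1, so 23^35 ≡ 37·37·23 ≡ 40 (mod 41)
31·40 = 1240 ≡ 10 (mod 41)
10 ≡ 10 (mod 41), so the signature is genuine.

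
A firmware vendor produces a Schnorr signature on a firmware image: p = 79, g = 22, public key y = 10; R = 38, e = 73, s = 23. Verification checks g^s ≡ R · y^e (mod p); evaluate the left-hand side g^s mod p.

22^2 = 484 ≡ 10
22^4 ≡ 10^2 = 100 ≡ 21
22^8 ≡ 21^2 = 441 ≡ 46
22^16 ≡ 46^2 = 2116 ≡ 62
23 = 16 + 4 + 2 + 1, so 22^23 ≡ 62·21·10·22 ≡ 65 (mod 79)

65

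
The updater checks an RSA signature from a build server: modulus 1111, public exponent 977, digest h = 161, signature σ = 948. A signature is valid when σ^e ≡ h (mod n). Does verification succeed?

passes

σ^2 ≡ 948^2 = 898704 ≡ 1016
σ^4 ≡ 1016^2 = 1032256 ≡ 137
σ^8 ≡ 137^2 = 18769 ≡ 993
σ^16 ≡ 993^2 = 986049 ≡ 592
σ^32 ≡ 592^2 = 350464 ≡ 499
σ^64 ≡ 499^2 = 249001 ≡ 137
σ^128 ≡ 137^2 = 18769 ≡ 993
σ^256 ≡ 993^2 = 986049 ≡ 592
σ^512 ≡ 592^2 = 350464 ≡ 499
977 = 512 + 256 + 128 + 64 + 16 + 1, so σ^977 ≡ 499·592·993·137·592·948 ≡ 161 (mod 1111)
σ^977 mod 1111 = 161 matches h.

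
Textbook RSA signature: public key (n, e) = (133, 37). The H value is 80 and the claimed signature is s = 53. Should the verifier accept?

s^2 ≡ 53^2 = 2809 ≡ 16
s^4 ≡ 16^2 = 256 ≡ 123
s^8 ≡ 123^2 = 15129 ≡ 100
s^16 ≡ 100^2 = 10000 ≡ 25
s^32 ≡ 25^2 = 625 ≡ 93
37 = 32 + 4 + 1, so s^37 ≡ 93·123·53 ≡ 53 (mod 133)
The recovered value 53 does not match the digest 80.

reject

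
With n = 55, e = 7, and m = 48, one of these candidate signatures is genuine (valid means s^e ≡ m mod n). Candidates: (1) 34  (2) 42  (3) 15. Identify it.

2

Candidate 1: Squares mod 55: 34^1≡34, 34^2≡1, 34^4≡1; 7 = 4 + 2 + 1, so 34^7 ≡ 1·1·34 ≡ 34 (mod 55)
Candidate 2: Squares mod 55: 42^1≡42, 42^2≡4, 42^4≡16; 7 = 4 + 2 + 1, so 42^7 ≡ 16·4·42 ≡ 48 (mod 55)
  → matches m = 48
Candidate 3: Squares mod 55: 15^1≡15, 15^2≡5, 15^4≡25; 7 = 4 + 2 + 1, so 15^7 ≡ 25·5·15 ≡ 5 (mod 55)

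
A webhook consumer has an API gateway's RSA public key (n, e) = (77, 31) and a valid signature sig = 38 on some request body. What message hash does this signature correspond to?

Squares mod 77: sig^1≡38, sig^2≡58, sig^4≡53, sig^8≡37, sig^16≡60
31 = 16 + 8 + 4 + 2 + 1, so sig^31 ≡ 60·37·53·58·38 ≡ 38 (mod 77)

38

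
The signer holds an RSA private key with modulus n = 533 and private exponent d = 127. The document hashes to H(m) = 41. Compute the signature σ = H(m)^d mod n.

492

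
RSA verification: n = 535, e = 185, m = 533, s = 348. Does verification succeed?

passes

s^2 ≡ 348^2 = 121104 ≡ 194
s^4 ≡ 194^2 = 37636 ≡ 186
s^8 ≡ 186^2 = 34596 ≡ 356
s^16 ≡ 356^2 = 126736 ≡ 476
s^32 ≡ 476^2 = 226576 ≡ 271
s^64 ≡ 271^2 = 73441 ≡ 146
s^128 ≡ 146^2 = 21316 ≡ 451
185 = 128 + 32 + 16 + 8 + 1, so s^185 ≡ 451·271·476·356·348 ≡ 533 (mod 535)
s^185 mod 535 = 533 matches m.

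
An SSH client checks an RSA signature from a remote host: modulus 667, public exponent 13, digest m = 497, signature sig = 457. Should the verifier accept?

sig^2 ≡ 457^2 = 208849 ≡ 78
sig^4 ≡ 78^2 = 6084 ≡ 81
sig^8 ≡ 81^2 = 6561 ≡ 558
13 = 8 + 4 + 1, so sig^13 ≡ 558·81·457 ≡ 497 (mod 667)
Since 497 equals the digest 497, verification succeeds.

accept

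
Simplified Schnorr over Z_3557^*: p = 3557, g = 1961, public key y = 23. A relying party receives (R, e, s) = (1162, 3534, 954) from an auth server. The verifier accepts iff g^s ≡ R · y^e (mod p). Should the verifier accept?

reject

g^s mod p:
Squares mod 3557: 1961^1≡1961, 1961^2≡404, 1961^4≡3151, 1961^8≡1214, 1961^16≡1198, 1961^32≡1733, 1961^64≡1181, 1961^128≡417, 1961^256≡3153, 1961^512≡3151
954 = 512 + 256 + 128 + 32 + 16 + 8 + 2, so 1961^954 ≡ 3151·3153·417·1733·1198·1214·404 ≡ 1946 (mod 3557)
R · y^e mod p:
Squares mod 3557: 23^1≡23, 23^2≡529, 23^4≡2395, 23^8≡2141, 23^16≡2465, 23^32≡869, 23^64≡1077, 23^128≡347, 23^256≡3028, 23^512≡2395, 23^1024≡2141, 23^2048≡2465
3534 = 2048 + 1024 + 256 + 128 + 64 + 8 + 4 + 2, so 23^3534 ≡ 2465·2141·3028·347·1077·2141·2395·529 ≡ 2343 (mod 3557)
1162·2343 = 2722566 ≡ 1461 (mod 3557)
1946 ≠ 1461; the check fails.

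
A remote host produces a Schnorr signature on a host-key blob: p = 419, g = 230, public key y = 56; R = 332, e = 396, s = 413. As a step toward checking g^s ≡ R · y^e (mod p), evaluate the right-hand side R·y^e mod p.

Squares mod 419: 56^1≡56, 56^2≡203, 56^4≡147, 56^8≡240, 56^16≡197, 56^32≡261, 56^64≡243, 56^128≡389, 56^256≡62
396 = 256 + 128 + 8 + 4, so 56^396 ≡ 62·389·240·147 ≡ 47 (mod 419)
R · y^e ≡ 332·47 = 15604 ≡ 101 (mod 419)

101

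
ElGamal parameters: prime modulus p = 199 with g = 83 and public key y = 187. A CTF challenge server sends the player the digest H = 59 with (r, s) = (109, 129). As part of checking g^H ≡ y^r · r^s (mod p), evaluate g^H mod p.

67

83^2 = 6889 ≡ 123
83^4 ≡ 123^2 = 15129 ≡ 5
83^8 ≡ 5^2 = 25
83^16 ≡ 25^2 = 625 ≡ 28
83^32 ≡ 28^2 = 784 ≡ 187
59 = 32 + 16 + 8 + 2 + 1, so 83^59 ≡ 187·28·25·123·83 ≡ 67 (mod 199)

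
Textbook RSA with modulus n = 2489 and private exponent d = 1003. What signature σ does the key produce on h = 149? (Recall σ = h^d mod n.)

1772

h^2 ≡ 149^2 = 22201 ≡ 2289
h^4 ≡ 2289^2 = 5239521 ≡ 176
h^8 ≡ 176^2 = 30976 ≡ 1108
h^16 ≡ 1108^2 = 1227664 ≡ 587
h^32 ≡ 587^2 = 344569 ≡ 1087
h^64 ≡ 1087^2 = 1181569 ≡ 1783
h^128 ≡ 1783^2 = 3179089 ≡ 636
h^256 ≡ 636^2 = 404496 ≡ 1278
h^512 ≡ 1278^2 = 1633284 ≡ 500
1003 = 512 + 256 + 128 + 64 + 32 + 8 + 2 + 1, so h^1003 ≡ 500·1278·636·1783·1087·1108·2289·149 ≡ 1772 (mod 2489)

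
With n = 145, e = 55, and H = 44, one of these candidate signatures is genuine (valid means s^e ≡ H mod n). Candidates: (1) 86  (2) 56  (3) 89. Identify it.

Candidate 1: Squares mod 145: 86^1≡86, 86^2≡1, 86^4≡1, 86^8≡1, 86^16≡1, 86^32≡1; 55 = 32 + 16 + 4 + 2 + 1, so 86^55 ≡ 1·1·1·1·86 ≡ 86 (mod 145)
Candidate 2: Squares mod 145: 56^1≡56, 56^2≡91, 56^4≡16, 56^8≡111, 56^16≡141, 56^32≡16; 55 = 32 + 16 + 4 + 2 + 1, so 56^55 ≡ 16·141·16·91·56 ≡ 101 (mod 145)
Candidate 3: Squares mod 145: 89^1≡89, 89^2≡91, 89^4≡16, 89^8≡111, 89^16≡141, 89^32≡16; 55 = 32 + 16 + 4 + 2 + 1, so 89^55 ≡ 16·141·16·91·89 ≡ 44 (mod 145)
  → matches H = 44

3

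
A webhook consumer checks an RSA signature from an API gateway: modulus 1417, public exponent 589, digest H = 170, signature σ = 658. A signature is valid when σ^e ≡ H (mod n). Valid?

no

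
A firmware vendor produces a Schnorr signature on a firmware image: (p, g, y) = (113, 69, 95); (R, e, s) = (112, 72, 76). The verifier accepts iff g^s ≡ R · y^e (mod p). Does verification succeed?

g^s mod p:
69^2 = 4761 ≡ 15
69^4 ≡ 15^2 = 225 ≡ 112
69^8 ≡ 112^2 = 12544 ≡ 1
69^16 ≡ 1^2 = 1
69^32 ≡ 1^2 = 1
69^64 ≡ 1^2 = 1
76 = 64 + 8 + 4, so 69^76 ≡ 1·1·112 ≡ 112 (mod 113)
R · y^e mod p:
95^2 = 9025 ≡ 98
95^4 ≡ 98^2 = 9604 ≡ 112
95^8 ≡ 112^2 = 12544 ≡ 1
95^16 ≡ 1^2 = 1
95^32 ≡ 1^2 = 1
95^64 ≡ 1^2 = 1
72 = 64 + 8, so 95^72 ≡ 1·1 ≡ 1 (mod 113)
112·1 = 112 ≡ 112 (mod 113)
112 ≡ 112 (mod 113); signature holds.

passes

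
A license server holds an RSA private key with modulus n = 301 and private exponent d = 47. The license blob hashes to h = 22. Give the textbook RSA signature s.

211

h^2 ≡ 22^2 = 484 ≡ 183
h^4 ≡ 183^2 = 33489 ≡ 78
h^8 ≡ 78^2 = 6084 ≡ 64
h^16 ≡ 64^2 = 4096 ≡ 183
h^32 ≡ 183^2 = 33489 ≡ 78
47 = 32 + 8 + 4 + 2 + 1, so h^47 ≡ 78·64·78·183·22 ≡ 211 (mod 301)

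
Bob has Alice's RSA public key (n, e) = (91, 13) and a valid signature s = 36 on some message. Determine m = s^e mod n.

36

s^2 ≡ 36^2 = 1296 ≡ 22
s^4 ≡ 22^2 = 484 ≡ 29
s^8 ≡ 29^2 = 841 ≡ 22
13 = 8 + 4 + 1, so s^13 ≡ 22·29·36 ≡ 36 (mod 91)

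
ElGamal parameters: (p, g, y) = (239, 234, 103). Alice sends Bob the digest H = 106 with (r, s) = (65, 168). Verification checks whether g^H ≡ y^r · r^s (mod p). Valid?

Left side g^H mod p:
234^2 = 54756 ≡ 25
234^4 ≡ 25^2 = 625 ≡ 147
234^8 ≡ 147^2 = 21609 ≡ 99
234^16 ≡ 99^2 = 9801 ≡ 2
234^32 ≡ 2^2 = 4
234^64 ≡ 4^2 = 16
106 = 64 + 32 + 8 + 2, so 234^106 ≡ 16·4·99·25 ≡ 182 (mod 239)
Right side y^r · r^s mod p:
103^2 = 10609 ≡ 93
103^4 ≡ 93^2 = 8649 ≡ 45
103^8 ≡ 45^2 = 2025 ≡ 113
103^16 ≡ 113^2 = 12769 ≡ 102
103^32 ≡ 102^2 = 10404 ≡ 127
103^64 ≡ 127^2 = 16129 ≡ 116
65 = 64 + 1, so 103^65 ≡ 116·103 ≡ 237 (mod 239)
65^2 = 4225 ≡ 162
65^4 ≡ 162^2 = 26244 ≡ 193
65^8 ≡ 193^2 = 37249 ≡ 204
65^16 ≡ 204^2 = 41616 ≡ 30
65^32 ≡ 30^2 = 900 ≡ 183
65^64 ≡ 183^2 = 33489 ≡ 29
65^128 ≡ 29^2 = 841 ≡ 124
168 = 128 + 32 + 8, so 65^168 ≡ 124·183·204 ≡ 216 (mod 239)
237·216 = 51192 ≡ 46 (mod 239)
182 ≠ 46, so verification fails.

no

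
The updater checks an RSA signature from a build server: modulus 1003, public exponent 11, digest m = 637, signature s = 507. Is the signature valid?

invalid

s^11 mod 1003 = 877
877 ≠ 637, so verification fails.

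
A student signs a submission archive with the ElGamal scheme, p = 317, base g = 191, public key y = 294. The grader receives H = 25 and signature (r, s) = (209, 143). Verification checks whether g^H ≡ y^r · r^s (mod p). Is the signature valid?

Left side g^H mod p:
191^2 = 36481 ≡ 26
191^4 ≡ 26^2 = 676 ≡ 42
191^8 ≡ 42^2 = 1764 ≡ 179
191^16 ≡ 179^2 = 32041 ≡ 24
25 = 16 + 8 + 1, so 191^25 ≡ 24·179·191 ≡ 140 (mod 317)
Right side y^r · r^s mod p:
294^2 = 86436 ≡ 212
294^4 ≡ 212^2 = 44944 ≡ 247
294^8 ≡ 247^2 = 61009 ≡ 145
294^16 ≡ 145^2 = 21025 ≡ 103
294^32 ≡ 103^2 = 10609 ≡ 148
294^64 ≡ 148^2 = 21904 ≡ 31
294^128 ≡ 31^2 = 961 ≡ 10
209 = 128 + 64 + 16 + 1, so 294^209 ≡ 10·31·103·294 ≡ 99 (mod 317)
209^2 = 43681 ≡ 252
209^4 ≡ 252^2 = 63504 ≡ 104
209^8 ≡ 104^2 = 10816 ≡ 38
209^16 ≡ 38^2 = 1444 ≡ 176
209^32 ≡ 176^2 = 30976 ≡ 227
209^64 ≡ 227^2 = 51529 ≡ 175
209^128 ≡ 175^2 = 30625 ≡ 193
143 = 128 + 8 + 4 + 2 + 1, so 209^143 ≡ 193·38·104·252·209 ≡ 296 (mod 317)
99·296 = 29304 ≡ 140 (mod 317)
140 ≡ 140 (mod 317), so the signature is genuine.

valid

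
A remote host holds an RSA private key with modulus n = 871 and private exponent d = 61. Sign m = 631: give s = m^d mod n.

865

Squares mod 871: m^1≡631, m^2≡114, m^4≡802, m^8≡406, m^16≡217, m^32≡55
61 = 32 + 16 + 8 + 4 + 1, so m^61 ≡ 55·217·406·802·631 ≡ 865 (mod 871)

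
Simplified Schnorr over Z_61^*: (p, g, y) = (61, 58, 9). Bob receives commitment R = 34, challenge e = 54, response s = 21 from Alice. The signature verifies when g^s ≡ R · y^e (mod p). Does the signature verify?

verifies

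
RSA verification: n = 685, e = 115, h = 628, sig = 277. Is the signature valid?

sig^2 ≡ 277^2 = 76729 ≡ 9
sig^4 ≡ 9^2 = 81
sig^8 ≡ 81^2 = 6561 ≡ 396
sig^16 ≡ 396^2 = 156816 ≡ 636
sig^32 ≡ 636^2 = 404496 ≡ 346
sig^64 ≡ 346^2 = 119716 ≡ 526
115 = 64 + 32 + 16 + 2 + 1, so sig^115 ≡ 526·346·636·9·277 ≡ 628 (mod 685)
Since 628 equals the digest 628, verification succeeds.

valid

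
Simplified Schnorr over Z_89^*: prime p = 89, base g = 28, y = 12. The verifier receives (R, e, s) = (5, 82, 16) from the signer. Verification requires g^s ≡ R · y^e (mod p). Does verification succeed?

g^s mod p:
28^16 mod 89 = 8
R · y^e mod p:
12^82 mod 89 = 55
5·55 = 275 ≡ 8 (mod 89)
8 ≡ 8 (mod 89); signature holds.

passes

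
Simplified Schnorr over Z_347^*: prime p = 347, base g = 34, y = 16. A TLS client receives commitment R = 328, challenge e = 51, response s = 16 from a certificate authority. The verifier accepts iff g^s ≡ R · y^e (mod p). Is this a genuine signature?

genuine

g^s mod p:
Squares mod 347: 34^1≡34, 34^2≡115, 34^4≡39, 34^8≡133, 34^16≡339
34^16 ≡ 339 (mod 347)
R · y^e mod p:
Squares mod 347: 16^1≡16, 16^2≡256, 16^4≡300, 16^8≡127, 16^16≡167, 16^32≡129
51 = 32 + 16 + 2 + 1, so 16^51 ≡ 129·167·256·16 ≡ 110 (mod 347)
328·110 = 36080 ≡ 339 (mod 347)
339 ≡ 339 (mod 347); signature holds.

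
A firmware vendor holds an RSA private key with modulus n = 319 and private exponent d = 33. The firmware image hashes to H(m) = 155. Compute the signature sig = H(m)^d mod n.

Squares mod 319: (H(m))^1≡155, (H(m))^2≡100, (H(m))^4≡111, (H(m))^8≡199, (H(m))^16≡45, (H(m))^32≡111
33 = 32 + 1, so (H(m))^33 ≡ 111·155 ≡ 298 (mod 319)

298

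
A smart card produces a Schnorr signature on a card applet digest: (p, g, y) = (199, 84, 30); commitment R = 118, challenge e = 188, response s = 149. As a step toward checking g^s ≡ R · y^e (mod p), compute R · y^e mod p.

48

30^2 = 900 ≡ 104
30^4 ≡ 104^2 = 10816 ≡ 70
30^8 ≡ 70^2 = 4900 ≡ 124
30^16 ≡ 124^2 = 15376 ≡ 53
30^32 ≡ 53^2 = 2809 ≡ 23
30^64 ≡ 23^2 = 529 ≡ 131
30^128 ≡ 131^2 = 17161 ≡ 47
188 = 128 + 32 + 16 + 8 + 4, so 30^188 ≡ 47·23·53·124·70 ≡ 51 (mod 199)
R · y^e ≡ 118·51 = 6018 ≡ 48 (mod 199)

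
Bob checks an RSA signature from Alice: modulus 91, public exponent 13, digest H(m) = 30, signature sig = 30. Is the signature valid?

valid

sig^13 mod 91 = 30
sig^13 mod 91 = 30 matches H(m).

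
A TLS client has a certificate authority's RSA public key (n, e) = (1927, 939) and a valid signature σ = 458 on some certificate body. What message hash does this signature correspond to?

1060

σ^2 ≡ 458^2 = 209764 ≡ 1648
σ^4 ≡ 1648^2 = 2715904 ≡ 761
σ^8 ≡ 761^2 = 579121 ≡ 1021
σ^16 ≡ 1021^2 = 1042441 ≡ 1861
σ^32 ≡ 1861^2 = 3463321 ≡ 502
σ^64 ≡ 502^2 = 252004 ≡ 1494
σ^128 ≡ 1494^2 = 2232036 ≡ 570
σ^256 ≡ 570^2 = 324900 ≡ 1164
σ^512 ≡ 1164^2 = 1354896 ≡ 215
939 = 512 + 256 + 128 + 32 + 8 + 2 + 1, so σ^939 ≡ 215·1164·570·502·1021·1648·458 ≡ 1060 (mod 1927)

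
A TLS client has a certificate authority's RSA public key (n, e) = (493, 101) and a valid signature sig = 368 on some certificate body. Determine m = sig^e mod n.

Squares mod 493: sig^1≡368, sig^2≡342, sig^4≡123, sig^8≡339, sig^16≡52, sig^32≡239, sig^64≡426
101 = 64 + 32 + 4 + 1, so sig^101 ≡ 426·239·123·368 ≡ 112 (mod 493)

112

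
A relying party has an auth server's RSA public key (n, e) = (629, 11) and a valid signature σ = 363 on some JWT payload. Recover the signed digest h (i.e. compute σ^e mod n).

617

σ^2 ≡ 363^2 = 131769 ≡ 308
σ^4 ≡ 308^2 = 94864 ≡ 514
σ^8 ≡ 514^2 = 264196 ≡ 16
11 = 8 + 2 + 1, so σ^11 ≡ 16·308·363 ≡ 617 (mod 629)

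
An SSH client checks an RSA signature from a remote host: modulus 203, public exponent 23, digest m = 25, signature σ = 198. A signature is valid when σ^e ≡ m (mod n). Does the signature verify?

σ^23 mod 203 = 25
σ^23 mod 203 = 25 matches m.

verifies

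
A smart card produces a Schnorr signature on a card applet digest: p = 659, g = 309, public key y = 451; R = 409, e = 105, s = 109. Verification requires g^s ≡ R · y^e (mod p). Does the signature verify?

verifies

g^s mod p:
Squares mod 659: 309^1≡309, 309^2≡585, 309^4≡204, 309^8≡99, 309^16≡575, 309^32≡466, 309^64≡345
109 = 64 + 32 + 8 + 4 + 1, so 309^109 ≡ 345·466·99·204·309 ≡ 362 (mod 659)
R · y^e mod p:
Squares mod 659: 451^1≡451, 451^2≡429, 451^4≡180, 451^8≡109, 451^16≡19, 451^32≡361, 451^64≡498
105 = 64 + 32 + 8 + 1, so 451^105 ≡ 498·361·109·451 ≡ 46 (mod 659)
409·46 = 18814 ≡ 362 (mod 659)
362 ≡ 362 (mod 659); signature holds.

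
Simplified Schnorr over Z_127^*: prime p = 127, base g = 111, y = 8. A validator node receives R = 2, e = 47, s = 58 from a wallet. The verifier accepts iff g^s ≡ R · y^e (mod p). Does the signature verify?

g^s mod p:
Squares mod 127: 111^1≡111, 111^2≡2, 111^4≡4, 111^8≡16, 111^16≡2, 111^32≡4
58 = 32 + 16 + 8 + 2, so 111^58 ≡ 4·2·16·2 ≡ 2 (mod 127)
R · y^e mod p:
Squares mod 127: 8^1≡8, 8^2≡64, 8^4≡32, 8^8≡8, 8^16≡64, 8^32≡32
47 = 32 + 8 + 4 + 2 + 1, so 8^47 ≡ 32·8·32·64·8 ≡ 2 (mod 127)
2·2 = 4 ≡ 4 (mod 127)
2 ≠ 4; the check fails.

does not verify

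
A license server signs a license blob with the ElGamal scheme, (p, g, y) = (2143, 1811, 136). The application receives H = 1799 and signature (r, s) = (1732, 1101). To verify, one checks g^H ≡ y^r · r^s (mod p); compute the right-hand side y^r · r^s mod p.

136^2 = 18496 ≡ 1352
136^4 ≡ 1352^2 = 1827904 ≡ 2068
136^8 ≡ 2068^2 = 4276624 ≡ 1339
136^16 ≡ 1339^2 = 1792921 ≡ 1373
136^32 ≡ 1373^2 = 1885129 ≡ 1432
136^64 ≡ 1432^2 = 2050624 ≡ 1916
136^128 ≡ 1916^2 = 3671056 ≡ 97
136^256 ≡ 97^2 = 9409 ≡ 837
136^512 ≡ 837^2 = 700569 ≡ 1951
136^1024 ≡ 1951^2 = 3806401 ≡ 433
1732 = 1024 + 512 + 128 + 64 + 4, so 136^1732 ≡ 433·1951·97·1916·2068 ≡ 1305 (mod 2143)
1732^2 = 2999824 ≡ 1767
1732^4 ≡ 1767^2 = 3122289 ≡ 2081
1732^8 ≡ 2081^2 = 4330561 ≡ 1701
1732^16 ≡ 1701^2 = 2893401 ≡ 351
1732^32 ≡ 351^2 = 123201 ≡ 1050
1732^64 ≡ 1050^2 = 1102500 ≡ 998
1732^128 ≡ 998^2 = 996004 ≡ 1652
1732^256 ≡ 1652^2 = 2729104 ≡ 1065
1732^512 ≡ 1065^2 = 1134225 ≡ 578
1732^1024 ≡ 578^2 = 334084 ≡ 1919
1101 = 1024 + 64 + 8 + 4 + 1, so 1732^1101 ≡ 1919·998·1701·2081·1732 ≡ 77 (mod 2143)
y^r · r^s ≡ 1305·77 = 100485 ≡ 1907 (mod 2143)

1907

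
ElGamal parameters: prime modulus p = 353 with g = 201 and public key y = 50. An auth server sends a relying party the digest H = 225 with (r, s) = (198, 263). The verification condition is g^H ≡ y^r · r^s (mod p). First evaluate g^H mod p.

186

Squares mod 353: 201^1≡201, 201^2≡159, 201^4≡218, 201^8≡222, 201^16≡217, 201^32≡140, 201^64≡185, 201^128≡337
225 = 128 + 64 + 32 + 1, so 201^225 ≡ 337·185·140·201 ≡ 186 (mod 353)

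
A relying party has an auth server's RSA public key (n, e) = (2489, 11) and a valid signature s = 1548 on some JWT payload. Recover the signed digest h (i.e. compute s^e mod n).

1373

s^11 mod 2489 = 1373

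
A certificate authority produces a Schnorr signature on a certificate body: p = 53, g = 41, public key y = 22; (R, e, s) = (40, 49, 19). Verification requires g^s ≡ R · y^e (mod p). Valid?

g^s mod p:
Squares mod 53: 41^1≡41, 41^2≡38, 41^4≡13, 41^8≡10, 41^16≡47
19 = 16 + 2 + 1, so 41^19 ≡ 47·38·41 ≡ 33 (mod 53)
R · y^e mod p:
Squares mod 53: 22^1≡22, 22^2≡7, 22^4≡49, 22^8≡16, 22^16≡44, 22^32≡28
49 = 32 + 16 + 1, so 22^49 ≡ 28·44·22 ≡ 21 (mod 53)
40·21 = 840 ≡ 45 (mod 53)
33 ≠ 45; the check fails.

no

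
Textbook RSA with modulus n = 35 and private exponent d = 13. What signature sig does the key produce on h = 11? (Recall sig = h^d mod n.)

11

h^13 mod 35 = 11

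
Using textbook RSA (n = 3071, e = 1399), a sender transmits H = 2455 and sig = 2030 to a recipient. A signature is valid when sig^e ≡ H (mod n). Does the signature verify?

sig^2 ≡ 2030^2 = 4120900 ≡ 2689
sig^4 ≡ 2689^2 = 7230721 ≡ 1587
sig^8 ≡ 1587^2 = 2518569 ≡ 349
sig^16 ≡ 349^2 = 121801 ≡ 2032
sig^32 ≡ 2032^2 = 4129024 ≡ 1600
sig^64 ≡ 1600^2 = 2560000 ≡ 1857
sig^128 ≡ 1857^2 = 3448449 ≡ 2787
sig^256 ≡ 2787^2 = 7767369 ≡ 810
sig^512 ≡ 810^2 = 656100 ≡ 1977
sig^1024 ≡ 1977^2 = 3908529 ≡ 2217
1399 = 1024 + 256 + 64 + 32 + 16 + 4 + 2 + 1, so sig^1399 ≡ 2217·810·1857·1600·2032·1587·2689·2030 ≡ 2455 (mod 3071)
2455 = H, so the signature checks out.

verifies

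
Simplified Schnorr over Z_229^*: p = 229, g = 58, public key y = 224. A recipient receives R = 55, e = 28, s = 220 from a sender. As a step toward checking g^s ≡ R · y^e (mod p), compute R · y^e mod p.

51

Squares mod 229: 224^1≡224, 224^2≡25, 224^4≡167, 224^8≡180, 224^16≡111
28 = 16 + 8 + 4, so 224^28 ≡ 111·180·167 ≡ 130 (mod 229)
R · y^e ≡ 55·130 = 7150 ≡ 51 (mod 229)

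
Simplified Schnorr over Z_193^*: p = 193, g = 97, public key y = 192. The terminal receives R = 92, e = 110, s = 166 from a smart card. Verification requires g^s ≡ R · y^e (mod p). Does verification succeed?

fails

g^s mod p:
Squares mod 193: 97^1≡97, 97^2≡145, 97^4≡181, 97^8≡144, 97^16≡85, 97^32≡84, 97^64≡108, 97^128≡84
166 = 128 + 32 + 4 + 2, so 97^166 ≡ 84·84·181·145 ≡ 62 (mod 193)
R · y^e mod p:
Squares mod 193: 192^1≡192, 192^2≡1, 192^4≡1, 192^8≡1, 192^16≡1, 192^32≡1, 192^64≡1
110 = 64 + 32 + 8 + 4 + 2, so 192^110 ≡ 1·1·1·1·1 ≡ 1 (mod 193)
92·1 = 92 ≡ 92 (mod 193)
62 ≠ 92; the check fails.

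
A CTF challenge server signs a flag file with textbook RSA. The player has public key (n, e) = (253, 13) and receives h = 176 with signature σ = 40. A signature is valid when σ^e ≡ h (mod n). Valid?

no

σ^2 ≡ 40^2 = 1600 ≡ 82
σ^4 ≡ 82^2 = 6724 ≡ 146
σ^8 ≡ 146^2 = 21316 ≡ 64
13 = 8 + 4 + 1, so σ^13 ≡ 64·146·40 ≡ 79 (mod 253)
79 ≠ 176, so verification fails.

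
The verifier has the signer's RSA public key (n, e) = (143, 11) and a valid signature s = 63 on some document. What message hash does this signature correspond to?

s^2 ≡ 63^2 = 3969 ≡ 108
s^4 ≡ 108^2 = 11664 ≡ 81
s^8 ≡ 81^2 = 6561 ≡ 126
11 = 8 + 2 + 1, so s^11 ≡ 126·108·63 ≡ 19 (mod 143)

19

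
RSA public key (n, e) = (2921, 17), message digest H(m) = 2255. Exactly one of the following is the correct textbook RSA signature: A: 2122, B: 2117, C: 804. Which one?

B

Candidate A: Squares mod 2921: 2122^1≡2122, 2122^2≡1623, 2122^4≡2308, 2122^8≡1881, 2122^16≡830; 17 = 16 + 1, so 2122^17 ≡ 830·2122 ≡ 2818 (mod 2921)
Candidate B: Squares mod 2921: 2117^1≡2117, 2117^2≡875, 2117^4≡323, 2117^8≡2094, 2117^16≡415; 17 = 16 + 1, so 2117^17 ≡ 415·2117 ≡ 2255 (mod 2921)
  → matches H(m) = 2255
Candidate C: Squares mod 2921: 804^1≡804, 804^2≡875, 804^4≡323, 804^8≡2094, 804^16≡415; 17 = 16 + 1, so 804^17 ≡ 415·804 ≡ 666 (mod 2921)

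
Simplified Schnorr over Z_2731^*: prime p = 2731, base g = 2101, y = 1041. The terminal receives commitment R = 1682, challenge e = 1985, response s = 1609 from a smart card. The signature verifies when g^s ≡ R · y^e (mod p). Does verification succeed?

fails

g^s mod p:
2101^1609 mod 2731 = 2507
R · y^e mod p:
1041^1985 mod 2731 = 627
1682·627 = 1054614 ≡ 448 (mod 2731)
2507 ≠ 448; the check fails.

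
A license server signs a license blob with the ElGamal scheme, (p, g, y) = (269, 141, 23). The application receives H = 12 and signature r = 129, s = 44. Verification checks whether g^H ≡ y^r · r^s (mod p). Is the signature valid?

valid

Left side g^H mod p:
Squares mod 269: 141^1≡141, 141^2≡244, 141^4≡87, 141^8≡37
12 = 8 + 4, so 141^12 ≡ 37·87 ≡ 260 (mod 269)
Right side y^r · r^s mod p:
Squares mod 269: 23^1≡23, 23^2≡260, 23^4≡81, 23^8≡105, 23^16≡265, 23^32≡16, 23^64≡256, 23^128≡169
129 = 128 + 1, so 23^129 ≡ 169·23 ≡ 121 (mod 269)
Squares mod 269: 129^1≡129, 129^2≡232, 129^4≡24, 129^8≡38, 129^16≡99, 129^32≡117
44 = 32 + 8 + 4, so 129^44 ≡ 117·38·24 ≡ 180 (mod 269)
121·180 = 21780 ≡ 260 (mod 269)
260 ≡ 260 (mod 269), so the signature is genuine.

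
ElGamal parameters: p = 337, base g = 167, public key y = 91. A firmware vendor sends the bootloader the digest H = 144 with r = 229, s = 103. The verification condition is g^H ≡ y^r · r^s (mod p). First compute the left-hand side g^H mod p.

295

Squares mod 337: 167^1≡167, 167^2≡255, 167^4≡321, 167^8≡256, 167^16≡158, 167^32≡26, 167^64≡2, 167^128≡4
144 = 128 + 16, so 167^144 ≡ 4·158 ≡ 295 (mod 337)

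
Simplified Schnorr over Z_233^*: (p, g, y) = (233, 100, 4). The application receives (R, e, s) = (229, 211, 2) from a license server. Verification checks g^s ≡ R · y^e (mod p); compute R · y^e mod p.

Squares mod 233: 4^1≡4, 4^2≡16, 4^4≡23, 4^8≡63, 4^16≡8, 4^32≡64, 4^64≡135, 4^128≡51
211 = 128 + 64 + 16 + 2 + 1, so 4^211 ≡ 51·135·8·16·4 ≡ 63 (mod 233)
R · y^e ≡ 229·63 = 14427 ≡ 214 (mod 233)

214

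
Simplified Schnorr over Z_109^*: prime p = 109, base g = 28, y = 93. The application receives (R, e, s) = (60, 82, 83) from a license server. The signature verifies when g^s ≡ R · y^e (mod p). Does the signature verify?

g^s mod p:
28^2 = 784 ≡ 21
28^4 ≡ 21^2 = 441 ≡ 5
28^8 ≡ 5^2 = 25
28^16 ≡ 25^2 = 625 ≡ 80
28^32 ≡ 80^2 = 6400 ≡ 78
28^64 ≡ 78^2 = 6084 ≡ 89
83 = 64 + 16 + 2 + 1, so 28^83 ≡ 89·80·21·28 ≡ 88 (mod 109)
R · y^e mod p:
93^2 = 8649 ≡ 38
93^4 ≡ 38^2 = 1444 ≡ 27
93^8 ≡ 27^2 = 729 ≡ 75
93^16 ≡ 75^2 = 5625 ≡ 66
93^32 ≡ 66^2 = 4356 ≡ 105
93^64 ≡ 105^2 = 11025 ≡ 16
82 = 64 + 16 + 2, so 93^82 ≡ 16·66·38 ≡ 16 (mod 109)
60·16 = 960 ≡ 88 (mod 109)
88 ≡ 88 (mod 109); signature holds.

verifies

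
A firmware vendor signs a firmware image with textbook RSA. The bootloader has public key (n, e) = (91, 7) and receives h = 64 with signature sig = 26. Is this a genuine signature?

forged

sig^2 ≡ 26^2 = 676 ≡ 39
sig^4 ≡ 39^2 = 1521 ≡ 65
7 = 4 + 2 + 1, so sig^7 ≡ 65·39·26 ≡ 26 (mod 91)
The recovered value 26 does not match the digest 64.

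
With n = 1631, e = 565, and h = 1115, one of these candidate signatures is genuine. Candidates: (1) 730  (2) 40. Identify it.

1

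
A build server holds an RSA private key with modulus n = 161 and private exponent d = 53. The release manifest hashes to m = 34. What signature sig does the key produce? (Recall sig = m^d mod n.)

111

Squares mod 161: m^1≡34, m^2≡29, m^4≡36, m^8≡8, m^16≡64, m^32≡71
53 = 32 + 16 + 4 + 1, so m^53 ≡ 71·64·36·34 ≡ 111 (mod 161)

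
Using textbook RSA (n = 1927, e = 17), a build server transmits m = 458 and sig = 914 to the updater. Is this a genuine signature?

sig^2 ≡ 914^2 = 835396 ≡ 1005
sig^4 ≡ 1005^2 = 1010025 ≡ 277
sig^8 ≡ 277^2 = 76729 ≡ 1576
sig^16 ≡ 1576^2 = 2483776 ≡ 1800
17 = 16 + 1, so sig^17 ≡ 1800·914 ≡ 1469 (mod 1927)
sig^17 mod 1927 = 1469, but m = 458.

forged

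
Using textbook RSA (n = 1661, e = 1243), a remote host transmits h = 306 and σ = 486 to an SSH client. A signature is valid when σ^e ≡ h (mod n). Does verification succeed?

σ^2 ≡ 486^2 = 236196 ≡ 334
σ^4 ≡ 334^2 = 111556 ≡ 269
σ^8 ≡ 269^2 = 72361 ≡ 938
σ^16 ≡ 938^2 = 879844 ≡ 1175
σ^32 ≡ 1175^2 = 1380625 ≡ 334
σ^64 ≡ 334^2 = 111556 ≡ 269
σ^128 ≡ 269^2 = 72361 ≡ 938
σ^256 ≡ 938^2 = 879844 ≡ 1175
σ^512 ≡ 1175^2 = 1380625 ≡ 334
σ^1024 ≡ 334^2 = 111556 ≡ 269
1243 = 1024 + 128 + 64 + 16 + 8 + 2 + 1, so σ^1243 ≡ 269·938·269·1175·938·334·486 ≡ 184 (mod 1661)
σ^1243 mod 1661 = 184, but h = 306.

fails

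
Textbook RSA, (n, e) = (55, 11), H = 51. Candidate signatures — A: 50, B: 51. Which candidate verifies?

Candidate A: 50^11 mod 55 = 50
Candidate B: 51^11 mod 55 = 51
  → matches H = 51

B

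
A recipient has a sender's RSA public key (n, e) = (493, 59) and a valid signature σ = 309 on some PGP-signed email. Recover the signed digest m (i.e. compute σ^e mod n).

160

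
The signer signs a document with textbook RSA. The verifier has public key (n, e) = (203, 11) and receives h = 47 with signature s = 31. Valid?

yes

s^2 ≡ 31^2 = 961 ≡ 149
s^4 ≡ 149^2 = 22201 ≡ 74
s^8 ≡ 74^2 = 5476 ≡ 198
11 = 8 + 2 + 1, so s^11 ≡ 198·149·31 ≡ 47 (mod 203)
Since 47 equals the digest 47, verification succeeds.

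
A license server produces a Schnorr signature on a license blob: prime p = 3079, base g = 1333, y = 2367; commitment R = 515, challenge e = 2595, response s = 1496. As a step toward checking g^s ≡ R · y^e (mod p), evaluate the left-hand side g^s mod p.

1333^2 = 1776889 ≡ 306
1333^4 ≡ 306^2 = 93636 ≡ 1266
1333^8 ≡ 1266^2 = 1602756 ≡ 1676
1333^16 ≡ 1676^2 = 2808976 ≡ 928
1333^32 ≡ 928^2 = 861184 ≡ 2143
1333^64 ≡ 2143^2 = 4592449 ≡ 1660
1333^128 ≡ 1660^2 = 2755600 ≡ 2974
1333^256 ≡ 2974^2 = 8844676 ≡ 1788
1333^512 ≡ 1788^2 = 3196944 ≡ 942
1333^1024 ≡ 942^2 = 887364 ≡ 612
1496 = 1024 + 256 + 128 + 64 + 16 + 8, so 1333^1496 ≡ 612·1788·2974·1660·928·1676 ≡ 1643 (mod 3079)

1643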